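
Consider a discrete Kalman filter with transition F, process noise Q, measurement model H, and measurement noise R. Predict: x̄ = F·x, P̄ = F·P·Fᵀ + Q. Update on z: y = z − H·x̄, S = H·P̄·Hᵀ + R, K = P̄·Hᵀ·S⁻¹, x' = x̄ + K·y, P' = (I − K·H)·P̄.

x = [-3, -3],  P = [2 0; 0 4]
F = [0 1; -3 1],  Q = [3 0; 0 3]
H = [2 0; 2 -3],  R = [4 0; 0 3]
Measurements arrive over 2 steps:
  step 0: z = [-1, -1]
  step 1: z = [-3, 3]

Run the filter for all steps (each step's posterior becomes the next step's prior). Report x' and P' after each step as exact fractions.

step 0: x̄ = F·x = [-3, 6]
step 0: P̄ = F·P·Fᵀ + Q = [7 4; 4 25]
step 0: y = z − H·x̄ = [5, 23]
step 0: S = H·P̄·Hᵀ + R = [32 4; 4 208]
step 0: K = P̄·Hᵀ·S⁻¹ = [363/830 1/830; 483/1660 -136/415]
step 0: x' = x̄ + K·y = [-326/415, -137/1660]
step 0: P' = (I − K·H)·P̄ = [363/415 483/830; 483/830 297/415]
step 1: x̄ = F·x = [-137/1660, 755/332]
step 1: P̄ = F·P·Fᵀ + Q = [1542/415 -171/166; -171/166 672/83]
step 1: y = z − H·x̄ = [-2353/830, 16579/1660]
step 1: S = H·P̄·Hᵀ + R = [7828/415 8733/415; 8733/415 42783/415]
step 1: K = P̄·Hᵀ·S⁻¹ = [150699/415486 5822/207743; 47322/207743 -62757/207743]
step 1: x' = x̄ + K·y = [-172610/207743, -577007/415486]
step 1: P' = (I − K·H)·P̄ = [150699/207743 94644/207743; 94644/207743 125853/207743]

step 0: x' = [-326/415, -137/1660], P' = [363/415 483/830; 483/830 297/415]
step 1: x' = [-172610/207743, -577007/415486], P' = [150699/207743 94644/207743; 94644/207743 125853/207743]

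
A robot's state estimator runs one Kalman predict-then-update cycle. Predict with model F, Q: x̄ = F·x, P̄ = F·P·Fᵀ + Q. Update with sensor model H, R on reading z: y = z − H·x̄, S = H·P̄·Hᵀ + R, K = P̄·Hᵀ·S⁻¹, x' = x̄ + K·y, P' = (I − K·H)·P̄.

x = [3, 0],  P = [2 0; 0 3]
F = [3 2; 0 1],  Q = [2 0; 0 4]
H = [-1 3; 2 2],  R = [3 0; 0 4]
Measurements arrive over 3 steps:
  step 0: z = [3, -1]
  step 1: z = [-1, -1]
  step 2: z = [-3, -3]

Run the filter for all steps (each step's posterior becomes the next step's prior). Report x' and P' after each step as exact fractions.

step 0: x' = [-2700/3223, 3379/6446], P' = [2352/3223 18/3223; 18/3223 773/3223]
step 1: x' = [-182568/794099, -764872/2382297], P' = [552162/794099 1600/794099; 1600/794099 562235/2382297]
step 2: x' = [-110017545/242447993, -522426577/484895986], P' = [1176668988/1697135951 3416610/1697135951; 3416610/1697135951 400517757/1697135951]

step 0: x̄ = F·x = [9, 0]
step 0: P̄ = F·P·Fᵀ + Q = [32 6; 6 7]
step 0: y = z − H·x̄ = [12, -19]
step 0: S = H·P̄·Hᵀ + R = [62 2; 2 208]
step 0: K = P̄·Hᵀ·S⁻¹ = [-766/3223 1185/3223; 767/3223 791/6446]
step 0: x' = x̄ + K·y = [-2700/3223, 3379/6446]
step 0: P' = (I − K·H)·P̄ = [2352/3223 18/3223; 18/3223 773/3223]
step 1: x̄ = F·x = [-4721/3223, 3379/6446]
step 1: P̄ = F·P·Fᵀ + Q = [30922/3223 1600/3223; 1600/3223 13665/3223]
step 1: y = z − H·x̄ = [-26025/6446, 2840/3223]
step 1: S = H·P̄·Hᵀ + R = [153976/3223 26546/3223; 26546/3223 204040/3223]
step 1: K = P̄·Hᵀ·S⁻¹ = [-182454/794099 276881/794099; 560635/2382297 567035/4764594]
step 1: x' = x̄ + K·y = [-182568/794099, -764872/2382297]
step 1: P' = (I − K·H)·P̄ = [552162/794099 1600/794099; 1600/794099 562235/2382297]
step 2: x̄ = F·x = [-3172856/2382297, -764872/2382297]
step 2: P̄ = F·P·Fᵀ + Q = [21979508/2382297 1138870/2382297; 1138870/2382297 10091423/2382297]
step 2: y = z − H·x̄ = [-8025131/2382297, 242855/794099]
step 2: S = H·P̄·Hᵀ + R = [113115986/2382297 7048334/794099; 7048334/794099 48974624/794099]
step 2: K = P̄·Hᵀ·S⁻¹ = [-388806386/1697135951 590042799/1697135951; 399378887/1697135951 403934367/3394271902]
step 2: x' = x̄ + K·y = [-110017545/242447993, -522426577/484895986]
step 2: P' = (I − K·H)·P̄ = [1176668988/1697135951 3416610/1697135951; 3416610/1697135951 400517757/1697135951]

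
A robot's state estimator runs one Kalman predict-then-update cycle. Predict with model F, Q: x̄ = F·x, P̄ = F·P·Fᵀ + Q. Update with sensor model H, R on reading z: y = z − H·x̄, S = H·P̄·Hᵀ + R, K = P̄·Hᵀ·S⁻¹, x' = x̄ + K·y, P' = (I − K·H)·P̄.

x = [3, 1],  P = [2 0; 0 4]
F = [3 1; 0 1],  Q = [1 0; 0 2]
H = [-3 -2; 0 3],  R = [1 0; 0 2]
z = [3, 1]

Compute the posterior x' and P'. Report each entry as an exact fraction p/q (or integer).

x' = [-1419/1312, 137/656]
P' = [265/1312 -91/656; -91/656 69/328]

x̄ = F·x = [10, 1]
P̄ = F·P·Fᵀ + Q = [23 4; 4 6]
y = z − H·x̄ = [35, -2]
S = H·P̄·Hᵀ + R = [280 -72; -72 56]
K = P̄·Hᵀ·S⁻¹ = [-431/1312 -273/1312; -3/656 207/656]
x' = x̄ + K·y = [-1419/1312, 137/656]
P' = (I − K·H)·P̄ = [265/1312 -91/656; -91/656 69/328]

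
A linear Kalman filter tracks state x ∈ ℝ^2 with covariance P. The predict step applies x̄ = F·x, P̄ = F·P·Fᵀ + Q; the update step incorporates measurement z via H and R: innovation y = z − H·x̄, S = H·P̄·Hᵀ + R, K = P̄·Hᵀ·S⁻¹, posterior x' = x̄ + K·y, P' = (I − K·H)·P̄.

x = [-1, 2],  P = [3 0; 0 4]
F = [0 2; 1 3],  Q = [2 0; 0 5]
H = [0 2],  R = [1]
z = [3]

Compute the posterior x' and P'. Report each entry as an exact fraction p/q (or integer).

x' = [124/59, 269/177]
P' = [294/59 8/59; 8/59 44/177]

x̄ = F·x = [4, 5]
P̄ = F·P·Fᵀ + Q = [18 24; 24 44]
y = z − H·x̄ = [-7]
S = H·P̄·Hᵀ + R = [177]
K = P̄·Hᵀ·S⁻¹ = [16/59; 88/177]
x' = x̄ + K·y = [124/59, 269/177]
P' = (I − K·H)·P̄ = [294/59 8/59; 8/59 44/177]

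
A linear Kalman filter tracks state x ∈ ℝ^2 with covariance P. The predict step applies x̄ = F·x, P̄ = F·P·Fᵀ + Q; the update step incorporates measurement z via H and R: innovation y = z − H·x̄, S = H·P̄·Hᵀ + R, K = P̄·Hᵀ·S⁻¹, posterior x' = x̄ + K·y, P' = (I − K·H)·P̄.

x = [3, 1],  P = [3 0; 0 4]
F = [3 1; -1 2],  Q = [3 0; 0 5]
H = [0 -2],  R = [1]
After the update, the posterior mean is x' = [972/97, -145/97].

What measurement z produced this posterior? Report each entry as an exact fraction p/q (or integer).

x̄ = F·x = [10, -1]
P̄ = F·P·Fᵀ + Q = [34 -1; -1 24]
S = H·P̄·Hᵀ + R = [97]
K = P̄·Hᵀ·S⁻¹ = [2/97; -48/97]
x' − x̄ = [2/97, -48/97] = K·y
y = (KᵀK)⁻¹·Kᵀ·(x' − x̄) = [1]
z = y + H·x̄ = [1] + [2] = [3]

z = [3]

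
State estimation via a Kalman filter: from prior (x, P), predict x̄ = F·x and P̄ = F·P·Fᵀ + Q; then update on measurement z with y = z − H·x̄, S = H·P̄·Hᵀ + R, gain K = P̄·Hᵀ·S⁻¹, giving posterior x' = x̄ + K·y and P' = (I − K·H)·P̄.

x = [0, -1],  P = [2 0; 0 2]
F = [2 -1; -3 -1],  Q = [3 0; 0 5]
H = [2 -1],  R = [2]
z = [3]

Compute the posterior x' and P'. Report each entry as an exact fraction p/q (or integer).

x' = [191/119, 29/119]
P' = [251/119 430/119; 430/119 950/119]

x̄ = F·x = [1, 1]
P̄ = F·P·Fᵀ + Q = [13 -10; -10 25]
y = z − H·x̄ = [2]
S = H·P̄·Hᵀ + R = [119]
K = P̄·Hᵀ·S⁻¹ = [36/119; -45/119]
x' = x̄ + K·y = [191/119, 29/119]
P' = (I − K·H)·P̄ = [251/119 430/119; 430/119 950/119]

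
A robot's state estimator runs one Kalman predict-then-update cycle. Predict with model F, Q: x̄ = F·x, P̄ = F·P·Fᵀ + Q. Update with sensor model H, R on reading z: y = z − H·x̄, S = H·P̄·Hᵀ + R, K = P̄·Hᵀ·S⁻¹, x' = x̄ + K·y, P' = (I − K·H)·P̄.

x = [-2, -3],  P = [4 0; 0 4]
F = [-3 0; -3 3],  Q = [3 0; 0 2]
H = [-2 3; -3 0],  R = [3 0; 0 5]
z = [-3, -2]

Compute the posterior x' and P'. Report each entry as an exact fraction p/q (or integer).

x̄ = F·x = [6, -3]
P̄ = F·P·Fᵀ + Q = [39 36; 36 74]
y = z − H·x̄ = [18, 16]
S = H·P̄·Hᵀ + R = [393 -90; -90 356]
K = P̄·Hᵀ·S⁻¹ = [25/21968 -14427/43936; 455/1373 -603/2746]
x' = x̄ + K·y = [8421/10984, -753/1373]
P' = (I − K·H)·P̄ = [24045/43936 1005/2746; 1005/2746 790/1373]

x' = [8421/10984, -753/1373]
P' = [24045/43936 1005/2746; 1005/2746 790/1373]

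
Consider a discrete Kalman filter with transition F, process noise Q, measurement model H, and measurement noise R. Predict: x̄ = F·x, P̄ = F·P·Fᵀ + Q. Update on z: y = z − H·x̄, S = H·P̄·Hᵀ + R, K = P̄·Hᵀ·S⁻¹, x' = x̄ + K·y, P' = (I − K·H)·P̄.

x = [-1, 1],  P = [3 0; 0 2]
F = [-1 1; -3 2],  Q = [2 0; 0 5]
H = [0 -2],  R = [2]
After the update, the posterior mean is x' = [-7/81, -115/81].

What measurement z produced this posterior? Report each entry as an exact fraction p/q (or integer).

z = [3]

x̄ = F·x = [2, 5]
P̄ = F·P·Fᵀ + Q = [7 13; 13 40]
S = H·P̄·Hᵀ + R = [162]
K = P̄·Hᵀ·S⁻¹ = [-13/81; -40/81]
x' − x̄ = [-169/81, -520/81] = K·y
y = (KᵀK)⁻¹·Kᵀ·(x' − x̄) = [13]
z = y + H·x̄ = [13] + [-10] = [3]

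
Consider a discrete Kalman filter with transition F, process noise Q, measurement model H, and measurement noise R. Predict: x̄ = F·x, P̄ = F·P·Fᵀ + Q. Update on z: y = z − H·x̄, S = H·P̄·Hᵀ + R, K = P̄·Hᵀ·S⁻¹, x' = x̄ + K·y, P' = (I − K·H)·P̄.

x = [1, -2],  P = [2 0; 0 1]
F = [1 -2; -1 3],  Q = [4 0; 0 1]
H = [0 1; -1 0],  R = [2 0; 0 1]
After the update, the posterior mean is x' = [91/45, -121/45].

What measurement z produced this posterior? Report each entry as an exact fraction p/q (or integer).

x̄ = F·x = [5, -7]
P̄ = F·P·Fᵀ + Q = [10 -8; -8 12]
S = H·P̄·Hᵀ + R = [14 8; 8 11]
K = P̄·Hᵀ·S⁻¹ = [-4/45 -38/45; 34/45 8/45]
x' − x̄ = [-134/45, 194/45] = K·y
y = (KᵀK)⁻¹·Kᵀ·(x' − x̄) = [5, 3]
z = y + H·x̄ = [5, 3] + [-7, -5] = [-2, -2]

z = [-2, -2]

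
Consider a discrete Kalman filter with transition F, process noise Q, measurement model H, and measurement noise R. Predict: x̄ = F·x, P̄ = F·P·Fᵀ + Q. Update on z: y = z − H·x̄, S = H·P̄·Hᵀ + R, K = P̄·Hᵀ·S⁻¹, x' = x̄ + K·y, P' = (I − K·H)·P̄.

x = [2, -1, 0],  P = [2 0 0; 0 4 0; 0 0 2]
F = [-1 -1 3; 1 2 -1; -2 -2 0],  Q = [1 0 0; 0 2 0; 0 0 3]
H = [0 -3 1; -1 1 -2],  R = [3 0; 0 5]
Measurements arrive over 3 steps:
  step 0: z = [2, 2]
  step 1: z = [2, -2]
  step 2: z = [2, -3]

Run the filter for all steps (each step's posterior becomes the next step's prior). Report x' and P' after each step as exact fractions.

step 0: x̄ = F·x = [-1, 0, -2]
step 0: P̄ = F·P·Fᵀ + Q = [25 -16 12; -16 22 -20; 12 -20 27]
step 0: y = z − H·x̄ = [4, -3]
step 0: S = H·P̄·Hᵀ + R = [348 -320; -320 320]
step 0: K = P̄·Hᵀ·S⁻¹ = [-5/28 -171/448; -2/7 -47/1120; 1/28 -261/1120]
step 0: x' = x̄ + K·y = [-255/448, -1139/1120, -1297/1120]
step 0: P' = (I − K·H)·P̄ = [4885/448 -355/224 -1185/224; -355/224 393/560 699/560; -1185/224 699/560 2157/560]
step 1: x̄ = F·x = [-4229/2240, -3237/2240, 3553/1120]
step 1: P̄ = F·P·Fᵀ + Q = [153113/2240 -70631/2240 46059/1120; -70631/2240 42137/2240 -25973/1120; 46059/1120 -25973/1120 20577/560]
step 1: y = z − H·x̄ = [-12337/2240, 437/112]
step 1: S = H·P̄·Hᵀ + R = [779937/2240 -47933/112; -47933/112 15665/28]
step 1: K = P̄·Hᵀ·S⁻¹ = [-904243/5213219 -2388885/5213219; -1411939/5213219 -178801/5213219; 225482/5213219 -1111599/5213219]
step 1: x' = x̄ + K·y = [-28365993/10426438, -454830/5213219, 10958923/5213219]
step 1: P' = (I − K·H)·P̄ = [43970588/5213219 -5320141/5213219 -18673152/5213219; -5320141/5213219 2937156/5213219 4575651/5213219; -18673152/5213219 4575651/5213219 14403399/5213219]
step 2: x̄ = F·x = [95029191/10426438, -52103159/10426438, 2661423/473929]
step 2: P̄ = F·P·Fᵀ + Q = [255696278/5213219 -119757725/5213219 14283630/473929; -119757725/5213219 78312185/5213219 -8723996/473929; 14283630/473929 -8723996/473929 14609955/473929]
step 2: y = z − H·x̄ = [-194007907/10426438, 116477824/5213219]
step 2: S = H·P̄·Hᵀ + R = [1456942563/5213219 -1744496362/5213219; -1744496362/5213219 2254763572/5213219]
step 2: K = P̄·Hᵀ·S⁻¹ = [-3723618067/23190418484 -19948989561/46380836968; -1576584364/5797604621 -434007821/11595209242; 444630379/11595209242 -5220791469/23190418484]
step 2: x' = x̄ + K·y = [115583703671/46380836968, -8968733005/11595209242, -2964309503/23190418484]
step 2: P' = (I − K·H)·P̄ = [373361084749/46380836968 -11446636007/11595209242 -79850670243/23190418484; -11446636007/11595209242 3253568748/5797604621 5030953152/5797604621; -79850670243/23190418484 5030953152/5797604621 31519610049/11595209242]

step 0: x' = [-255/448, -1139/1120, -1297/1120], P' = [4885/448 -355/224 -1185/224; -355/224 393/560 699/560; -1185/224 699/560 2157/560]
step 1: x' = [-28365993/10426438, -454830/5213219, 10958923/5213219], P' = [43970588/5213219 -5320141/5213219 -18673152/5213219; -5320141/5213219 2937156/5213219 4575651/5213219; -18673152/5213219 4575651/5213219 14403399/5213219]
step 2: x' = [115583703671/46380836968, -8968733005/11595209242, -2964309503/23190418484], P' = [373361084749/46380836968 -11446636007/11595209242 -79850670243/23190418484; -11446636007/11595209242 3253568748/5797604621 5030953152/5797604621; -79850670243/23190418484 5030953152/5797604621 31519610049/11595209242]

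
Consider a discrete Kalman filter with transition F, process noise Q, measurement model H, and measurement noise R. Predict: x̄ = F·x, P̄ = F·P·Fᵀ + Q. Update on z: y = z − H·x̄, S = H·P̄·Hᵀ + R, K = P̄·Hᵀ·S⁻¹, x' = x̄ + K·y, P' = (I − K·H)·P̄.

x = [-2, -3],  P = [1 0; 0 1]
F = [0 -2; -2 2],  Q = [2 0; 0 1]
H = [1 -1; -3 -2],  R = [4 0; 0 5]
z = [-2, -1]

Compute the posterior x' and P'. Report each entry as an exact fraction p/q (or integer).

x̄ = F·x = [6, -2]
P̄ = F·P·Fᵀ + Q = [6 -4; -4 9]
y = z − H·x̄ = [-10, 13]
S = H·P̄·Hᵀ + R = [27 -4; -4 47]
K = P̄·Hᵀ·S⁻¹ = [430/1253 -230/1253; -635/1253 -214/1253]
x' = x̄ + K·y = [228/1253, 1062/1253]
P' = (I − K·H)·P̄ = [918/1253 -802/1253; -802/1253 1738/1253]

x' = [228/1253, 1062/1253]
P' = [918/1253 -802/1253; -802/1253 1738/1253]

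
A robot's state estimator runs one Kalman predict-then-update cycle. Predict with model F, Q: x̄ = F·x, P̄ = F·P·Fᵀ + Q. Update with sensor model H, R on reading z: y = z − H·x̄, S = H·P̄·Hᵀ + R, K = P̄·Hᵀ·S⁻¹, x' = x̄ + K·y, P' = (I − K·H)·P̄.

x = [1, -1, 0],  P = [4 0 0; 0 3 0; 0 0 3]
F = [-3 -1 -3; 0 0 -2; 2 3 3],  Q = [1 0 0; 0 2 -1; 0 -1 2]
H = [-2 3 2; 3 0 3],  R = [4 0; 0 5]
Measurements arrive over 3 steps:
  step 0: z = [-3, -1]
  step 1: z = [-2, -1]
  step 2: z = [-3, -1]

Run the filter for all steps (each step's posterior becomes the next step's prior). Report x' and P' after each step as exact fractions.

step 0: x' = [79839/126631, 15893/126631, -131851/126631], P' = [949475/126631 1196932/126631 -917205/126631; 1196932/126631 1590144/126631 -1199422/126631; -917205/126631 -1199422/126631 953280/126631]
step 1: x' = [15728264513/10051519463, 16872767452/10051519463, -19450907964/10051519463], P' = [25351549094/10051519463 30256445648/10051519463 -22908306664/10051519463; 30256445648/10051519463 42079727024/10051519463 -30209018378/10051519463; -22908306664/10051519463 -30209018378/10051519463 25493350919/10051519463]
step 2: x' = [431510235990638/270864330452053, 375293763764763/270864330452053, -518758574401254/270864330452053], P' = [648253901908810/270864330452053 769945829257360/270864330452053 -586826553670620/270864330452053; 769945829257360/270864330452053 1074535789652496/270864330452053 -774416636290430/270864330452053; -586826553670620/270864330452053 -774416636290430/270864330452053 660437388350465/270864330452053]

step 0: x̄ = F·x = [-2, 0, -1]
step 0: P̄ = F·P·Fᵀ + Q = [67 18 -60; 18 14 -19; -60 -19 72]
step 0: y = z − H·x̄ = [-5, 8]
step 0: S = H·P̄·Hᵀ + R = [722 21; 21 176]
step 0: K = P̄·Hᵀ·S⁻¹ = [-35641/126631 19362/126631; -5569/126631 -1494/126631; 35676/126631 21645/126631]
step 0: x' = x̄ + K·y = [79839/126631, 15893/126631, -131851/126631]
step 0: P' = (I − K·H)·P̄ = [949475/126631 1196932/126631 -917205/126631; 1196932/126631 1590144/126631 -1199422/126631; -917205/126631 -1199422/126631 953280/126631]
step 1: x̄ = F·x = [140143/126631, 263702/126631, -188196/126631]
step 1: P̄ = F·P·Fᵀ + Q = [2316940/126631 -2182394/126631 -4061915/126631; -2182394/126631 4066382/126631 5019041/126631; -4061915/126631 5019041/126631 8709106/126631]
step 1: y = z − H·x̄ = [-387690/126631, 17528/126631]
step 1: S = H·P̄·Hᵀ + R = [200120686/126631 63882819/126631; 63882819/126631 26753099/126631]
step 1: K = P̄·Hᵀ·S⁻¹ = [-1437593643/10051519463 1465945458/10051519463; 1327063255/10051519463 28456362/10051519463; 1544065008/10051519463 1551026553/10051519463]
step 1: x' = x̄ + K·y = [15728264513/10051519463, 16872767452/10051519463, -19450907964/10051519463]
step 1: P' = (I − K·H)·P̄ = [25351549094/10051519463 30256445648/10051519463 -22908306664/10051519463; 30256445648/10051519463 42079727024/10051519463 -30209018378/10051519463; -22908306664/10051519463 -30209018378/10051519463 25493350919/10051519463]
step 2: x̄ = F·x = [-5704837099/10051519463, 38901815928/10051519463, 23722107490/10051519463]
step 2: P̄ = F·P·Fᵀ + Q = [97670390272/10051519463 -44907771226/10051519463 -134476715539/10051519463; -44907771226/10051519463 122076442602/10051519463 109875711947/10051519463; -134476715539/10051519463 109875711947/10051519463 274082273793/10051519463]
step 2: y = z − H·x̄ = [-205713895351/10051519463, -64103330636/10051519463]
step 2: S = H·P̄·Hᵀ + R = [5559120239918/10051519463 1643182767615/10051519463; 1643182767615/10051519463 975450694198/10051519463]
step 2: K = P̄·Hᵀ·S⁻¹ = [-40080855846695/270864330452053 36856408942914/270864330452053; 33720609465477/270864330452053 -2682484219842/270864330452053; 42819493792720/270864330452053 44166500807907/270864330452053]
step 2: x' = x̄ + K·y = [431510235990638/270864330452053, 375293763764763/270864330452053, -518758574401254/270864330452053]
step 2: P' = (I − K·H)·P̄ = [648253901908810/270864330452053 769945829257360/270864330452053 -586826553670620/270864330452053; 769945829257360/270864330452053 1074535789652496/270864330452053 -774416636290430/270864330452053; -586826553670620/270864330452053 -774416636290430/270864330452053 660437388350465/270864330452053]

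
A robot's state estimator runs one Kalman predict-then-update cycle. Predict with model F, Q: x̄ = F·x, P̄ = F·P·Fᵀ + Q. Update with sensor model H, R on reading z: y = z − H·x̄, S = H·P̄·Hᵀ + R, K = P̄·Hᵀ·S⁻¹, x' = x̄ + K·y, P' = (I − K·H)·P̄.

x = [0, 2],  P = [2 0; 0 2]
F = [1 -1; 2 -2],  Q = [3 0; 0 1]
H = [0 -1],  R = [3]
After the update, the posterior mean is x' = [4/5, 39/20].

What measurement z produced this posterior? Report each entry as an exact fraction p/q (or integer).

x̄ = F·x = [-2, -4]
P̄ = F·P·Fᵀ + Q = [7 8; 8 17]
S = H·P̄·Hᵀ + R = [20]
K = P̄·Hᵀ·S⁻¹ = [-2/5; -17/20]
x' − x̄ = [14/5, 119/20] = K·y
y = (KᵀK)⁻¹·Kᵀ·(x' − x̄) = [-7]
z = y + H·x̄ = [-7] + [4] = [-3]

z = [-3]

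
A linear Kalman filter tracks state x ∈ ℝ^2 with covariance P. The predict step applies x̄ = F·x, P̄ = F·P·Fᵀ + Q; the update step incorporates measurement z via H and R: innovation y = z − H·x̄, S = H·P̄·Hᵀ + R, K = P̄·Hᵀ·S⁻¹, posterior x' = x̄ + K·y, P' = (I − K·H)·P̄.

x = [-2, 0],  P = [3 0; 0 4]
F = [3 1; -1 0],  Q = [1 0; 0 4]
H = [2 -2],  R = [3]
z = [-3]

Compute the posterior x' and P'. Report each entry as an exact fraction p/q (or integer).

x̄ = F·x = [-6, 2]
P̄ = F·P·Fᵀ + Q = [32 -9; -9 7]
y = z − H·x̄ = [13]
S = H·P̄·Hᵀ + R = [231]
K = P̄·Hᵀ·S⁻¹ = [82/231; -32/231]
x' = x̄ + K·y = [-320/231, 46/231]
P' = (I − K·H)·P̄ = [668/231 545/231; 545/231 593/231]

x' = [-320/231, 46/231]
P' = [668/231 545/231; 545/231 593/231]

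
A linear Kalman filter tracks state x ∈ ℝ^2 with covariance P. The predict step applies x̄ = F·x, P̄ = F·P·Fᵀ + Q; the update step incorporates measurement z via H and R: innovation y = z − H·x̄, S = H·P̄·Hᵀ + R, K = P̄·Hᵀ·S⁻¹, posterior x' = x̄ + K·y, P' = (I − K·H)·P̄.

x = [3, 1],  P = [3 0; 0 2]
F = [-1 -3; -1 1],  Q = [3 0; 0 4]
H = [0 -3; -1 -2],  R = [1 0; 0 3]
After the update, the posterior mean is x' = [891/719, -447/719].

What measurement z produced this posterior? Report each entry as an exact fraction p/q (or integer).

z = [2, -1]

x̄ = F·x = [-6, -2]
P̄ = F·P·Fᵀ + Q = [24 -3; -3 9]
S = H·P̄·Hᵀ + R = [82 45; 45 51]
K = P̄·Hᵀ·S⁻¹ = [423/719 -627/719; -234/719 -5/719]
x' − x̄ = [5205/719, 991/719] = K·y
y = (KᵀK)⁻¹·Kᵀ·(x' − x̄) = [-4, -11]
z = y + H·x̄ = [-4, -11] + [6, 10] = [2, -1]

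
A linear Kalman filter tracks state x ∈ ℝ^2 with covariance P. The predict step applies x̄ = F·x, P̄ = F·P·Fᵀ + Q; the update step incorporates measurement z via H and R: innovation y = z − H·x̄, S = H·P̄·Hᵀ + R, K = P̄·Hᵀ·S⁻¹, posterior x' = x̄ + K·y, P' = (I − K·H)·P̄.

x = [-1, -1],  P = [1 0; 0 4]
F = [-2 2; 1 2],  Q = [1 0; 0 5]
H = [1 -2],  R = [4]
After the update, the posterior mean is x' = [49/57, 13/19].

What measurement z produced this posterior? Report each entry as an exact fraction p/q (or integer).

z = [-1]

x̄ = F·x = [0, -3]
P̄ = F·P·Fᵀ + Q = [21 14; 14 22]
S = H·P̄·Hᵀ + R = [57]
K = P̄·Hᵀ·S⁻¹ = [-7/57; -10/19]
x' − x̄ = [49/57, 70/19] = K·y
y = (KᵀK)⁻¹·Kᵀ·(x' − x̄) = [-7]
z = y + H·x̄ = [-7] + [6] = [-1]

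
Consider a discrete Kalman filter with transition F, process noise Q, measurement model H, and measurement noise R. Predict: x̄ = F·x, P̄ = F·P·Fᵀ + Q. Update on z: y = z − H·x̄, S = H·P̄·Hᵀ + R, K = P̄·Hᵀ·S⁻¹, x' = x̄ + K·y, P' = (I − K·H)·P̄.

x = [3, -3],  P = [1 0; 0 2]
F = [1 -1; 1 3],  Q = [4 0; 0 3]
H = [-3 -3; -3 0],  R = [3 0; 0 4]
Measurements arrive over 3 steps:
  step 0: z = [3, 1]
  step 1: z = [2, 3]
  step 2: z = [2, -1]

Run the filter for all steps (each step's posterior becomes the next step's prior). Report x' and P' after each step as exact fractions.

step 0: x' = [93/1889, -4011/3778], P' = [788/1889 -784/1889; -784/1889 2797/3778]
step 1: x' = [-348983/452347, -31783/2261735], P' = [183628/452347 -178560/452347; -178560/452347 3169843/4523470]
step 2: x' = [702563627/2620540697, -2490600651/2620540697], P' = [1060919940/2620540697 -1030066432/2620540697; -1030066432/2620540697 3659408077/5241081394]

step 0: x̄ = F·x = [6, -6]
step 0: P̄ = F·P·Fᵀ + Q = [7 -5; -5 22]
step 0: y = z − H·x̄ = [3, 19]
step 0: S = H·P̄·Hᵀ + R = [174 18; 18 67]
step 0: K = P̄·Hᵀ·S⁻¹ = [-4/1889 -591/1889; -1229/3778 588/1889]
step 0: x' = x̄ + K·y = [93/1889, -4011/3778]
step 0: P' = (I − K·H)·P̄ = [788/1889 -784/1889; -784/1889 2797/3778]
step 1: x̄ = F·x = [4197/3778, -11847/3778]
step 1: P̄ = F·P·Fᵀ + Q = [22621/3778 -9951/3778; -9951/3778 28675/3778]
step 1: y = z − H·x̄ = [-7697/1889, 23925/3778]
step 1: S = H·P̄·Hᵀ + R = [146940/1889 57015/1889; 57015/1889 218701/3778]
step 1: K = P̄·Hᵀ·S⁻¹ = [-724/64621 -137721/452347; -197749/646210 133920/452347]
step 1: x' = x̄ + K·y = [-348983/452347, -31783/2261735]
step 1: P' = (I − K·H)·P̄ = [183628/452347 -178560/452347; -178560/452347 3169843/4523470]
step 2: x̄ = F·x = [-1713132/2261735, -1840264/2261735]
step 2: P̄ = F·P·Fᵀ + Q = [26671203/4523470 -11244449/4523470; -11244449/4523470 33221677/4523470]
step 2: y = z − H·x̄ = [-876674/323105, -7401131/2261735]
step 2: S = H·P̄·Hᵀ + R = [25014732/323105 9917199/323105; 9917199/323105 258134707/4523470]
step 2: K = P̄·Hᵀ·S⁻¹ = [-30853508/2620540697 -795689955/2620540697; -1599275213/5241081394 772549824/2620540697]
step 2: x' = x̄ + K·y = [702563627/2620540697, -2490600651/2620540697]
step 2: P' = (I − K·H)·P̄ = [1060919940/2620540697 -1030066432/2620540697; -1030066432/2620540697 3659408077/5241081394]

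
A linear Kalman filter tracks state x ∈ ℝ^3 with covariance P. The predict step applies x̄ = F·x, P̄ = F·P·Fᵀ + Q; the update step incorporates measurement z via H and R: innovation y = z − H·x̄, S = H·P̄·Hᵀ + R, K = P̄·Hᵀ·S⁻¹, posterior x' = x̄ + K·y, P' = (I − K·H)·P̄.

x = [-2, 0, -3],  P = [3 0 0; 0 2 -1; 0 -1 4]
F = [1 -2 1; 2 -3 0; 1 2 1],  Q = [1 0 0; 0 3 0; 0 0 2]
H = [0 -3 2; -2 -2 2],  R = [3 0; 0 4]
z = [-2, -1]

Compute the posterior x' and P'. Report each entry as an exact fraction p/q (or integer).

x' = [-15011/6742, -16849/6742, -33379/6742]
P' = [7963/3371 6969/3371 11961/3371; 6969/3371 14556/3371 20934/3371; 11961/3371 20934/3371 32316/3371]

x̄ = F·x = [-5, -4, -5]
P̄ = F·P·Fᵀ + Q = [20 21 -1; 21 33 -3; -1 -3 13]
y = z − H·x̄ = [-4, -9]
S = H·P̄·Hᵀ + R = [388 410; 410 468]
K = P̄·Hᵀ·S⁻¹ = [1005/3371 -2971/6742; -600/3371 -591/6742; 610/3371 -579/6742]
x' = x̄ + K·y = [-15011/6742, -16849/6742, -33379/6742]
P' = (I − K·H)·P̄ = [7963/3371 6969/3371 11961/3371; 6969/3371 14556/3371 20934/3371; 11961/3371 20934/3371 32316/3371]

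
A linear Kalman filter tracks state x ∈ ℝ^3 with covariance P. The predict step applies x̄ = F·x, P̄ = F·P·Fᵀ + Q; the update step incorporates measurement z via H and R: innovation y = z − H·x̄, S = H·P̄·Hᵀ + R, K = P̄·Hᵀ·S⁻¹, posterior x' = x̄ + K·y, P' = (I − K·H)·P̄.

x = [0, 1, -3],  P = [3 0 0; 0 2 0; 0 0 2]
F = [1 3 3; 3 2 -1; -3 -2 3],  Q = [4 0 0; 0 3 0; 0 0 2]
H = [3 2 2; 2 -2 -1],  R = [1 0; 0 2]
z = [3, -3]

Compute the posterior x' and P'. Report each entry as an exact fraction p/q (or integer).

x' = [61448/27927, 84721/9309, -101857/9309]
P' = [57958/27927 64142/9309 -92114/9309; 64142/9309 77541/3103 -109232/3103; -92114/9309 -109232/3103 155178/3103]

x̄ = F·x = [-6, 5, -11]
P̄ = F·P·Fᵀ + Q = [43 15 -3; 15 40 -41; -3 -41 55]
y = z − H·x̄ = [33, 8]
S = H·P̄·Hᵀ + R = [584 201; 201 117]
K = P̄·Hᵀ·S⁻¹ = [2014/9309 3703/27927; 760/3103 -4633/9309; -222/3103 2815/9309]
x' = x̄ + K·y = [61448/27927, 84721/9309, -101857/9309]
P' = (I − K·H)·P̄ = [57958/27927 64142/9309 -92114/9309; 64142/9309 77541/3103 -109232/3103; -92114/9309 -109232/3103 155178/3103]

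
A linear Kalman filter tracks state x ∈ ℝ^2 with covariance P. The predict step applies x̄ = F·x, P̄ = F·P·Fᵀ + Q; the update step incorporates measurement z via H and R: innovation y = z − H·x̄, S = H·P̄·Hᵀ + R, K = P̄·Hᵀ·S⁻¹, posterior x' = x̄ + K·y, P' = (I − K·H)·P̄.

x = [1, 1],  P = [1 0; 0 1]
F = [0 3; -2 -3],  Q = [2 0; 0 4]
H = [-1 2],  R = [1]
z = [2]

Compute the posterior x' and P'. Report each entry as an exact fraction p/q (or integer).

x' = [-3/4, 65/116]
P' = [15/4 7/4; 7/4 123/116]

x̄ = F·x = [3, -5]
P̄ = F·P·Fᵀ + Q = [11 -9; -9 17]
y = z − H·x̄ = [15]
S = H·P̄·Hᵀ + R = [116]
K = P̄·Hᵀ·S⁻¹ = [-1/4; 43/116]
x' = x̄ + K·y = [-3/4, 65/116]
P' = (I − K·H)·P̄ = [15/4 7/4; 7/4 123/116]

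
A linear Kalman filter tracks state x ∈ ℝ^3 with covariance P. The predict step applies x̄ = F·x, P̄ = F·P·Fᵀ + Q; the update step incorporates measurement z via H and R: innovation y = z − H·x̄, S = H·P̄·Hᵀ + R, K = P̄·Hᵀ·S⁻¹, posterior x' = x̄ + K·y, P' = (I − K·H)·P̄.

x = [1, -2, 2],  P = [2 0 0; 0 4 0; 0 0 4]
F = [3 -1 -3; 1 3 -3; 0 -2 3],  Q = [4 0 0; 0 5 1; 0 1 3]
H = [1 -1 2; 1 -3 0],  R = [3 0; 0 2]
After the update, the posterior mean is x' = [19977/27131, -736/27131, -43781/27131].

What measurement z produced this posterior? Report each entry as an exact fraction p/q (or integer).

x̄ = F·x = [-1, -11, 10]
P̄ = F·P·Fᵀ + Q = [62 30 -28; 30 79 -59; -28 -59 55]
S = H·P̄·Hᵀ + R = [428 477; 477 595]
K = P̄·Hᵀ·S⁻¹ = [-924/27131 -536/27131; -626/27131 -8937/27131; 12822/27131 -3485/27131]
x' − x̄ = [47108/27131, 297705/27131, -315091/27131] = K·y
y = (KᵀK)⁻¹·Kᵀ·(x' − x̄) = [-33, -31]
z = y + H·x̄ = [-33, -31] + [30, 32] = [-3, 1]

z = [-3, 1]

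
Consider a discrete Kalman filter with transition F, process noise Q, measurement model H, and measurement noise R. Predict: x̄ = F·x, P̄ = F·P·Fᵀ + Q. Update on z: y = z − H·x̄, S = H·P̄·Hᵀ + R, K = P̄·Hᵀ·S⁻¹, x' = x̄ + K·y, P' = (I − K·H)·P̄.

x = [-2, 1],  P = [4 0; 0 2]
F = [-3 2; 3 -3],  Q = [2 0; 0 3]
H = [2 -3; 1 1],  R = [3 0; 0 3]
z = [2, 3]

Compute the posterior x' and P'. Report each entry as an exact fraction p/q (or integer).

x' = [6410/3933, 1556/3933]
P' = [1106/1311 482/1311; 482/1311 587/1311]

x̄ = F·x = [8, -9]
P̄ = F·P·Fᵀ + Q = [46 -48; -48 57]
y = z − H·x̄ = [-41, 4]
S = H·P̄·Hᵀ + R = [1276 -31; -31 10]
K = P̄·Hᵀ·S⁻¹ = [766/3933 1588/3933; -797/3933 1069/3933]
x' = x̄ + K·y = [6410/3933, 1556/3933]
P' = (I − K·H)·P̄ = [1106/1311 482/1311; 482/1311 587/1311]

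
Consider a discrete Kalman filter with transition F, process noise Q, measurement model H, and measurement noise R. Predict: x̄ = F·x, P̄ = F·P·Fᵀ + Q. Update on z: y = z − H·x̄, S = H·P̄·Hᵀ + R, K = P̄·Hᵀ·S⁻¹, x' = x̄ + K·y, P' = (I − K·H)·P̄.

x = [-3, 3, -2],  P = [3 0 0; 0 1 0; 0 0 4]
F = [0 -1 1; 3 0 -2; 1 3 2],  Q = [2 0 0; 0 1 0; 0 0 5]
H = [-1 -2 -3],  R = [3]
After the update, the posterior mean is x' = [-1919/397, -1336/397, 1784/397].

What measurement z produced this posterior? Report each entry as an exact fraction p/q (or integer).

x̄ = F·x = [-5, -5, 2]
P̄ = F·P·Fᵀ + Q = [7 -8 5; -8 44 -7; 5 -7 33]
S = H·P̄·Hᵀ + R = [397]
K = P̄·Hᵀ·S⁻¹ = [-6/397; -59/397; -90/397]
x' − x̄ = [66/397, 649/397, 990/397] = K·y
y = (KᵀK)⁻¹·Kᵀ·(x' − x̄) = [-11]
z = y + H·x̄ = [-11] + [9] = [-2]

z = [-2]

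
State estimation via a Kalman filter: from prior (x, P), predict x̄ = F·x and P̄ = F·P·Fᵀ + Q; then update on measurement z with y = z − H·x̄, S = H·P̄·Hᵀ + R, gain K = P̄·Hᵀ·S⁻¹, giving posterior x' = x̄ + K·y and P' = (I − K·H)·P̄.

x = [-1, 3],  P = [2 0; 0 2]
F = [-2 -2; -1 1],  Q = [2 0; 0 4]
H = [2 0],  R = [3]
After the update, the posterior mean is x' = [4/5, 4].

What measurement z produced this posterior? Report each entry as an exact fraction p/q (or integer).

x̄ = F·x = [-4, 4]
P̄ = F·P·Fᵀ + Q = [18 0; 0 8]
S = H·P̄·Hᵀ + R = [75]
K = P̄·Hᵀ·S⁻¹ = [12/25; 0]
x' − x̄ = [24/5, 0] = K·y
y = (KᵀK)⁻¹·Kᵀ·(x' − x̄) = [10]
z = y + H·x̄ = [10] + [-8] = [2]

z = [2]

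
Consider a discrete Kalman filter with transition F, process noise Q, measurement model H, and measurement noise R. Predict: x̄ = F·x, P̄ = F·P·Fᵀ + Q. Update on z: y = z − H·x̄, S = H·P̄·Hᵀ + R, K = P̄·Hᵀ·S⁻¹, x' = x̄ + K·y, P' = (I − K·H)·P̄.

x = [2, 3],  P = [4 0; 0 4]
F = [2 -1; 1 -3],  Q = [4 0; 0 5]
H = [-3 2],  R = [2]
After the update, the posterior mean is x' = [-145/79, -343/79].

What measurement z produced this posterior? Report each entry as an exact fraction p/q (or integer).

z = [-3]

x̄ = F·x = [1, -7]
P̄ = F·P·Fᵀ + Q = [24 20; 20 45]
S = H·P̄·Hᵀ + R = [158]
K = P̄·Hᵀ·S⁻¹ = [-16/79; 15/79]
x' − x̄ = [-224/79, 210/79] = K·y
y = (KᵀK)⁻¹·Kᵀ·(x' − x̄) = [14]
z = y + H·x̄ = [14] + [-17] = [-3]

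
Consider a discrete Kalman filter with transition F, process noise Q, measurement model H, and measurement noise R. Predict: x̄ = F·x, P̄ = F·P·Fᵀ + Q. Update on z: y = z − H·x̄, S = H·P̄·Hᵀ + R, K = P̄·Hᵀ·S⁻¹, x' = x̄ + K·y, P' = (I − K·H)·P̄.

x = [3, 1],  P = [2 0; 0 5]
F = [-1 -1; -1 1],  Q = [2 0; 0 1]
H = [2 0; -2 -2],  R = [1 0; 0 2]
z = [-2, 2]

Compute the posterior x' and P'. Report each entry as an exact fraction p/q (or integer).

x' = [-572/563, -104/563]
P' = [135/563 -129/563; -129/563 386/563]

x̄ = F·x = [-4, -2]
P̄ = F·P·Fᵀ + Q = [9 -3; -3 8]
y = z − H·x̄ = [6, -10]
S = H·P̄·Hᵀ + R = [37 -24; -24 46]
K = P̄·Hᵀ·S⁻¹ = [270/563 -6/563; -258/563 -257/563]
x' = x̄ + K·y = [-572/563, -104/563]
P' = (I − K·H)·P̄ = [135/563 -129/563; -129/563 386/563]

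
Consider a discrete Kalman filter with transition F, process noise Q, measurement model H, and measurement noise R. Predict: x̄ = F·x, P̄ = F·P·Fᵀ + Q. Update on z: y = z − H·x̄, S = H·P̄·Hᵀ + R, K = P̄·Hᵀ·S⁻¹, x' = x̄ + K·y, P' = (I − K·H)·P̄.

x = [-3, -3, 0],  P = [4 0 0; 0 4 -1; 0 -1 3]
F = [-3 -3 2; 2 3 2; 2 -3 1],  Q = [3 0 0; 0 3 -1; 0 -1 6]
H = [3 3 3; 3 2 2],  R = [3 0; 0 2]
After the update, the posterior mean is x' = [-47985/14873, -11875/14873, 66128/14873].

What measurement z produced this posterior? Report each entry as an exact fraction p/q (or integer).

x̄ = F·x = [18, -15, 3]
P̄ = F·P·Fᵀ + Q = [99 -48 27; -48 55 -12; 27 -12 67]
S = H·P̄·Hᵀ + R = [1398 1164; 1164 1033]
K = P̄·Hᵀ·S⁻¹ = [-9183/14873 14019/14873; 17339/29746 -10604/14873; 5299/14873 -3221/14873]
x' − x̄ = [-315699/14873, 211220/14873, 21509/14873] = K·y
y = (KᵀK)⁻¹·Kᵀ·(x' − x̄) = [-16, -33]
z = y + H·x̄ = [-16, -33] + [18, 30] = [2, -3]

z = [2, -3]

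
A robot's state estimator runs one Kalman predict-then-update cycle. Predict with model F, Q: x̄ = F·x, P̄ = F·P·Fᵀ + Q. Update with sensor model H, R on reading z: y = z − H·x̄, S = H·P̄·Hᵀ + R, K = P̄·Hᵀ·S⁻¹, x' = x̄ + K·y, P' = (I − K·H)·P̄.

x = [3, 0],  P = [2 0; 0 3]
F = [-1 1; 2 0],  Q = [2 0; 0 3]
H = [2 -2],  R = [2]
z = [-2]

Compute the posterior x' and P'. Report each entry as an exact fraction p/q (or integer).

x' = [17/53, 78/53]
P' = [129/53 118/53; 118/53 133/53]

x̄ = F·x = [-3, 6]
P̄ = F·P·Fᵀ + Q = [7 -4; -4 11]
y = z − H·x̄ = [16]
S = H·P̄·Hᵀ + R = [106]
K = P̄·Hᵀ·S⁻¹ = [11/53; -15/53]
x' = x̄ + K·y = [17/53, 78/53]
P' = (I − K·H)·P̄ = [129/53 118/53; 118/53 133/53]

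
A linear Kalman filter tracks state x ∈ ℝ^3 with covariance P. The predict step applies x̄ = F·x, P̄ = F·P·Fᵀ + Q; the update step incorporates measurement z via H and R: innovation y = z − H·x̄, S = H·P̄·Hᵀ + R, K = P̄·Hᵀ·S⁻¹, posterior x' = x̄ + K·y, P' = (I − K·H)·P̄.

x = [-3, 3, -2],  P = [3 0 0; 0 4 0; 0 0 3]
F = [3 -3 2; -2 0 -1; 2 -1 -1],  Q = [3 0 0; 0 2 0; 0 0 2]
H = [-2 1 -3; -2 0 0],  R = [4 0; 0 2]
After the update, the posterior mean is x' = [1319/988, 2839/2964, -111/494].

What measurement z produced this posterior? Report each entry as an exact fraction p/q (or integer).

z = [-1, -3]

x̄ = F·x = [-22, 8, -7]
P̄ = F·P·Fᵀ + Q = [78 -24 24; -24 17 -9; 24 -9 21]
S = H·P̄·Hᵀ + R = [960 504; 504 314]
K = P̄·Hᵀ·S⁻¹ = [-21/1976 -237/494; 587/5928 -3/494; -281/988 75/247]
x' − x̄ = [23055/988, -20873/2964, 3347/494] = K·y
y = (KᵀK)⁻¹·Kᵀ·(x' − x̄) = [-74, -47]
z = y + H·x̄ = [-74, -47] + [73, 44] = [-1, -3]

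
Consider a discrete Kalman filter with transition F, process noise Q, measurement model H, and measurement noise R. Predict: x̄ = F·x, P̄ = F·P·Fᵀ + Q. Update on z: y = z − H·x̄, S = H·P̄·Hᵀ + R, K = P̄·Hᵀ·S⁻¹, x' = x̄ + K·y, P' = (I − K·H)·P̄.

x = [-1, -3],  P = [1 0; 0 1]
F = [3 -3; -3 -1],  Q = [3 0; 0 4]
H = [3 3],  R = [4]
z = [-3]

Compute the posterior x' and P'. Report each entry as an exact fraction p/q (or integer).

x' = [-489/211, 330/211]
P' = [2406/211 -2346/211; -2346/211 2378/211]

x̄ = F·x = [6, 6]
P̄ = F·P·Fᵀ + Q = [21 -6; -6 14]
y = z − H·x̄ = [-39]
S = H·P̄·Hᵀ + R = [211]
K = P̄·Hᵀ·S⁻¹ = [45/211; 24/211]
x' = x̄ + K·y = [-489/211, 330/211]
P' = (I − K·H)·P̄ = [2406/211 -2346/211; -2346/211 2378/211]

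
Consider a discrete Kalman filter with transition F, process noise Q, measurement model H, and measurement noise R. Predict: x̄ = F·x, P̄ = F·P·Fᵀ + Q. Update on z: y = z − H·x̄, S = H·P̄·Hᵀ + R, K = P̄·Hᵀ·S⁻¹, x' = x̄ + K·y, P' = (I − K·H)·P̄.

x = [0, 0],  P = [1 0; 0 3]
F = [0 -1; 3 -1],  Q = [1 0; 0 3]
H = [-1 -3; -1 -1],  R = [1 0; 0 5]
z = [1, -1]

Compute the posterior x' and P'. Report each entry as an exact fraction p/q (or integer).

x̄ = F·x = [0, 0]
P̄ = F·P·Fᵀ + Q = [4 3; 3 15]
y = z − H·x̄ = [1, -1]
S = H·P̄·Hᵀ + R = [158 61; 61 30]
K = P̄·Hᵀ·S⁻¹ = [37/1019 -313/1019; -342/1019 84/1019]
x' = x̄ + K·y = [350/1019, -426/1019]
P' = (I − K·H)·P̄ = [2366/1019 -801/1019; -801/1019 381/1019]

x' = [350/1019, -426/1019]
P' = [2366/1019 -801/1019; -801/1019 381/1019]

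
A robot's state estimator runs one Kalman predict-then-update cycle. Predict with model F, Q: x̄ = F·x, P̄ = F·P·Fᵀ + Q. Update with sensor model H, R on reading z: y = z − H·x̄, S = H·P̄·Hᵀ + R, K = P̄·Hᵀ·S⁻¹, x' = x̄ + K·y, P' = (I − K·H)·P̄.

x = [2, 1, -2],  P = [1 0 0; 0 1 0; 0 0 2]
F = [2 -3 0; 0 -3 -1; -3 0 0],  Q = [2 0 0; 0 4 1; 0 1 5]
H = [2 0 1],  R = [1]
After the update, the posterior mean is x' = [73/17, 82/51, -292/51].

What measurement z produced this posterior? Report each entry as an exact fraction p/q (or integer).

z = [3]

x̄ = F·x = [1, -1, -6]
P̄ = F·P·Fᵀ + Q = [15 9 -6; 9 15 1; -6 1 14]
S = H·P̄·Hᵀ + R = [51]
K = P̄·Hᵀ·S⁻¹ = [8/17; 19/51; 2/51]
x' − x̄ = [56/17, 133/51, 14/51] = K·y
y = (KᵀK)⁻¹·Kᵀ·(x' − x̄) = [7]
z = y + H·x̄ = [7] + [-4] = [3]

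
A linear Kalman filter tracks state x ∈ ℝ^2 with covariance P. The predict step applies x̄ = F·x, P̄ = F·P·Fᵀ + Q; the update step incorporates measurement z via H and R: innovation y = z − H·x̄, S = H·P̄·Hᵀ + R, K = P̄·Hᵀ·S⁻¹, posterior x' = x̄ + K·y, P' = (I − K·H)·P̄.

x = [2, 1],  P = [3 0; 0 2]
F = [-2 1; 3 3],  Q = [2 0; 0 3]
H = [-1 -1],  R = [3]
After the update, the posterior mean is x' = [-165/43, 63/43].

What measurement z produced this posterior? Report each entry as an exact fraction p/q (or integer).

z = [3]

x̄ = F·x = [-3, 9]
P̄ = F·P·Fᵀ + Q = [16 -12; -12 48]
S = H·P̄·Hᵀ + R = [43]
K = P̄·Hᵀ·S⁻¹ = [-4/43; -36/43]
x' − x̄ = [-36/43, -324/43] = K·y
y = (KᵀK)⁻¹·Kᵀ·(x' − x̄) = [9]
z = y + H·x̄ = [9] + [-6] = [3]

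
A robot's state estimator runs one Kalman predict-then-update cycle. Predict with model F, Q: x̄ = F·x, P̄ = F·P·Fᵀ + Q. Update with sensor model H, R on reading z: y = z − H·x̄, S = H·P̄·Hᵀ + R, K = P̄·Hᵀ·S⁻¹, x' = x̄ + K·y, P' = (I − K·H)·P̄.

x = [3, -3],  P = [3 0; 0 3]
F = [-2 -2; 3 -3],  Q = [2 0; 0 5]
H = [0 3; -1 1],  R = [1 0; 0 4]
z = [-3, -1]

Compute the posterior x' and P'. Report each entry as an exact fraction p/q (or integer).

x' = [494/16019, -15449/16019]
P' = [56862/16019 1534/16019; 1534/16019 1770/16019]

x̄ = F·x = [0, 18]
P̄ = F·P·Fᵀ + Q = [26 0; 0 59]
y = z − H·x̄ = [-57, -19]
S = H·P̄·Hᵀ + R = [532 177; 177 89]
K = P̄·Hᵀ·S⁻¹ = [4602/16019 -13832/16019; 5310/16019 59/16019]
x' = x̄ + K·y = [494/16019, -15449/16019]
P' = (I − K·H)·P̄ = [56862/16019 1534/16019; 1534/16019 1770/16019]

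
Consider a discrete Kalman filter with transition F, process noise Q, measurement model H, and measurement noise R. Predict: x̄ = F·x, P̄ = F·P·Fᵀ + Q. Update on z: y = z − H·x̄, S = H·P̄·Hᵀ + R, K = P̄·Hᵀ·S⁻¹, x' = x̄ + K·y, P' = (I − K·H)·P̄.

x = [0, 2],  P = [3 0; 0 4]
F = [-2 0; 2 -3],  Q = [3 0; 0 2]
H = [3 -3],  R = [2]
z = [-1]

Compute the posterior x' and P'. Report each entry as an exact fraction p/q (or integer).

x̄ = F·x = [0, -6]
P̄ = F·P·Fᵀ + Q = [15 -12; -12 50]
y = z − H·x̄ = [-19]
S = H·P̄·Hᵀ + R = [803]
K = P̄·Hᵀ·S⁻¹ = [81/803; -186/803]
x' = x̄ + K·y = [-1539/803, -1284/803]
P' = (I − K·H)·P̄ = [5484/803 5430/803; 5430/803 5554/803]

x' = [-1539/803, -1284/803]
P' = [5484/803 5430/803; 5430/803 5554/803]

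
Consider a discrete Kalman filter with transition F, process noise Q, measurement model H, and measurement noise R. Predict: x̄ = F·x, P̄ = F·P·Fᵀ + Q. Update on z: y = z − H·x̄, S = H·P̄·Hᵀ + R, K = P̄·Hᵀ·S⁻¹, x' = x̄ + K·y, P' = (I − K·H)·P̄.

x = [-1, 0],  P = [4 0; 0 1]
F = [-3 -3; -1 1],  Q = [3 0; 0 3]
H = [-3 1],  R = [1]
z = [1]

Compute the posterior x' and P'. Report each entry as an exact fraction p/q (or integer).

x' = [-6/43, 24/43]
P' = [39/43 102/43; 102/43 2735/387]

x̄ = F·x = [3, 1]
P̄ = F·P·Fᵀ + Q = [48 9; 9 8]
y = z − H·x̄ = [9]
S = H·P̄·Hᵀ + R = [387]
K = P̄·Hᵀ·S⁻¹ = [-15/43; -19/387]
x' = x̄ + K·y = [-6/43, 24/43]
P' = (I − K·H)·P̄ = [39/43 102/43; 102/43 2735/387]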